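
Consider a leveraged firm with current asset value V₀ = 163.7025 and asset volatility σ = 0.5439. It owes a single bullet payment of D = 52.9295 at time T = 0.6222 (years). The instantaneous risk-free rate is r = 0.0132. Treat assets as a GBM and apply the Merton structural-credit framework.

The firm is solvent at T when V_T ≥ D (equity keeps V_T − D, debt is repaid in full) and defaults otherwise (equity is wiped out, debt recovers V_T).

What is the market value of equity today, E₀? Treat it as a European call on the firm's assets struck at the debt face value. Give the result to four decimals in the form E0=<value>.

E0=111.2544

d₁ = [ln(V₀/D) + (r + σ²/2)T] / (σ√T)
   = [ln(163.7025/52.9295) + (0.0132 + 0.5·0.5439²)·0.6222] / (0.5439·√0.6222)
   = [1.129090 + 0.100245] / 0.429026 = 2.865406
d₂ = d₁ − σ√T = 2.865406 − 0.429026 = 2.436379
N(d₁) = 0.997918,  N(d₂) = 0.992582,  e^(−rT) = 0.991821
E₀ = V₀·N(d₁) − D·e^(−rT)·N(d₂)
   = 163.7025·0.997918 − 52.9295·0.991821·0.992582 = 111.254438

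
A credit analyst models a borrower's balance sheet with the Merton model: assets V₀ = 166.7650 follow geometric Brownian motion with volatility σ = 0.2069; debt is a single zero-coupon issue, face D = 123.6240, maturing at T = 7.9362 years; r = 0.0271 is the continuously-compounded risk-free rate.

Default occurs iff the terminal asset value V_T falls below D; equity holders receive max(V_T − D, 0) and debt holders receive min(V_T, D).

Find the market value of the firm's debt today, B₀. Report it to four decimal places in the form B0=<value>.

d₁ = [ln(V₀/D) + (r + σ²/2)T] / (σ√T)
   = [ln(166.7650/123.6240) + (0.0271 + 0.5·0.2069²)·7.9362] / (0.2069·√7.9362)
   = [0.299341 + 0.384936] / 0.582863 = 1.173992
d₂ = d₁ − σ√T = 1.173992 − 0.582863 = 0.591128
N(d₁) = 0.879801,  N(d₂) = 0.722783,  e^(−rT) = 0.806484
E₀ = V₀·N(d₁) − D·e^(−rT)·N(d₂)
   = 166.7650·0.879801 − 123.6240·0.806484·0.722783 = 74.657966
B₀ = V₀ − E₀ = 166.7650 − 74.657966 = 92.107034

B0=92.1070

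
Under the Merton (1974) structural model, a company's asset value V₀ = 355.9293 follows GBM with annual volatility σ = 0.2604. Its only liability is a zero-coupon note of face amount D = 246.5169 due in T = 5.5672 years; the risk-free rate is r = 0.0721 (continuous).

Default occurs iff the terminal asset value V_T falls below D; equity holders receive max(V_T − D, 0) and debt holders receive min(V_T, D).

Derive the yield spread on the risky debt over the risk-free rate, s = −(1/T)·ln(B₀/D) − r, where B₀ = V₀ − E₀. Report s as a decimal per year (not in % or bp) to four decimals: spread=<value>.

spread=0.0081

d₁ = [ln(V₀/D) + (r + σ²/2)T] / (σ√T)
   = [ln(355.9293/246.5169) + (0.0721 + 0.5·0.2604²)·5.5672] / (0.2604·√5.5672)
   = [0.367302 + 0.590146] / 0.614412 = 1.558316
d₂ = d₁ − σ√T = 1.558316 − 0.614412 = 0.943905
N(d₁) = 0.940421,  N(d₂) = 0.827391,  e^(−rT) = 0.669386
E₀ = V₀·N(d₁) − D·e^(−rT)·N(d₂)
   = 355.9293·0.940421 − 246.5169·0.669386·0.827391 = 198.191569
B₀ = V₀ − E₀ = 355.9293 − 198.191569 = 157.737731
spread = −(1/T)·ln(B₀/D) − r = −(1/5.5672)·ln(157.737731/246.5169) − 0.0721 = 0.00810133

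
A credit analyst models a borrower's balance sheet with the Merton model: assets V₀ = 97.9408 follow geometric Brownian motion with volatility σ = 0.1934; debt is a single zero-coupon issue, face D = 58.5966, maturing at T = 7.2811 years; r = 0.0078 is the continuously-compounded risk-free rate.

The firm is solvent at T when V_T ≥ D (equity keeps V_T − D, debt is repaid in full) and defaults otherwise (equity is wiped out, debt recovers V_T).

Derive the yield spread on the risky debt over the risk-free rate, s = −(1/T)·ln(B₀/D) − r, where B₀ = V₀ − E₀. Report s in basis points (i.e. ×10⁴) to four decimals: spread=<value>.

spread=66.4288

d₁ = [ln(V₀/D) + (r + σ²/2)T] / (σ√T)
   = [ln(97.9408/58.5966) + (0.0078 + 0.5·0.1934²)·7.2811] / (0.1934·√7.2811)
   = [0.513687 + 0.192962] / 0.521861 = 1.354093
d₂ = d₁ − σ√T = 1.354093 − 0.521861 = 0.832232
N(d₁) = 0.912147,  N(d₂) = 0.797361,  e^(−rT) = 0.944790
E₀ = V₀·N(d₁) − D·e^(−rT)·N(d₂)
   = 97.9408·0.912147 − 58.5966·0.944790·0.797361 = 45.193287
B₀ = V₀ − E₀ = 97.9408 − 45.193287 = 52.747513
spread = −(1/T)·ln(B₀/D) − r = −(1/7.2811)·ln(52.747513/58.5966) − 0.0078 = 0.00664288
in basis points: 0.00664288 × 10⁴ = 66.4288 bp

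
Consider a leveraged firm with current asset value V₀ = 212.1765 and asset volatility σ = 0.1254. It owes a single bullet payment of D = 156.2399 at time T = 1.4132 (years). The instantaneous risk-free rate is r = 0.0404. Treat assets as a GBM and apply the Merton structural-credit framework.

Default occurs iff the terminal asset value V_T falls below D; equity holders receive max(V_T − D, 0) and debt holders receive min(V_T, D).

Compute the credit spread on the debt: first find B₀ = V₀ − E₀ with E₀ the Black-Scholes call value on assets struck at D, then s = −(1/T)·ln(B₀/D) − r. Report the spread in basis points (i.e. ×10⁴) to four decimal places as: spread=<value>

d₁ = [ln(V₀/D) + (r + σ²/2)T] / (σ√T)
   = [ln(212.1765/156.2399) + (0.0404 + 0.5·0.1254²)·1.4132] / (0.1254·√1.4132)
   = [0.306026 + 0.068205] / 0.149073 = 2.510382
d₂ = d₁ − σ√T = 2.510382 − 0.149073 = 2.361309
N(d₁) = 0.993970,  N(d₂) = 0.990895,  e^(−rT) = 0.944506
E₀ = V₀·N(d₁) − D·e^(−rT)·N(d₂)
   = 212.1765·0.993970 − 156.2399·0.944506·0.990895 = 64.671214
B₀ = V₀ − E₀ = 212.1765 − 64.671214 = 147.505286
spread = −(1/T)·ln(B₀/D) − r = −(1/1.4132)·ln(147.505286/156.2399) − 0.0404 = 0.00030806
in basis points: 0.00030806 × 10⁴ = 3.0806 bp

spread=3.0806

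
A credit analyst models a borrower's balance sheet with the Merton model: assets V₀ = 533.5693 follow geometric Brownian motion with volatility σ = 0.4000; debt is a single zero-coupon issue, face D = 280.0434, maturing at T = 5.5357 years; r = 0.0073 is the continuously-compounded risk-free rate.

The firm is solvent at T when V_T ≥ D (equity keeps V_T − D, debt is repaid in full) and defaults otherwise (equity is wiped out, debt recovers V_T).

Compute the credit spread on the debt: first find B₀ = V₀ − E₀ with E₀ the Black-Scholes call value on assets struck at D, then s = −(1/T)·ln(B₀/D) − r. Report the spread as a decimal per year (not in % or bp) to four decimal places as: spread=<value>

d₁ = [ln(V₀/D) + (r + σ²/2)T] / (σ√T)
   = [ln(533.5693/280.0434) + (0.0073 + 0.5·0.4000²)·5.5357] / (0.4000·√5.5357)
   = [0.644644 + 0.483267] / 0.941123 = 1.198474
d₂ = d₁ − σ√T = 1.198474 − 0.941123 = 0.257351
N(d₁) = 0.884634,  N(d₂) = 0.601546,  e^(−rT) = 0.960395
E₀ = V₀·N(d₁) − D·e^(−rT)·N(d₂)
   = 533.5693·0.884634 − 280.0434·0.960395·0.601546 = 310.226179
B₀ = V₀ − E₀ = 533.5693 − 310.226179 = 223.343121
spread = −(1/T)·ln(B₀/D) − r = −(1/5.5357)·ln(223.343121/280.0434) − 0.0073 = 0.03356843

spread=0.0336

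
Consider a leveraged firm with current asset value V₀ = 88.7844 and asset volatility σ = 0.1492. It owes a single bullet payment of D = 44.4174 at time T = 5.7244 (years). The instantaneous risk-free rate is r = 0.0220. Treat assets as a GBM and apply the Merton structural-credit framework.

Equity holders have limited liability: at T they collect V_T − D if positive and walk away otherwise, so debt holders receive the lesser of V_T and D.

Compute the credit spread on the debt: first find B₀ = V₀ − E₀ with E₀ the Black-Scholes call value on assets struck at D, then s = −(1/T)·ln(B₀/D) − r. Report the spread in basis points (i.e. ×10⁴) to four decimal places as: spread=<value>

d₁ = [ln(V₀/D) + (r + σ²/2)T] / (σ√T)
   = [ln(88.7844/44.4174) + (0.0220 + 0.5·0.1492²)·5.7244] / (0.1492·√5.7244)
   = [0.692580 + 0.189651] / 0.356972 = 2.471431
d₂ = d₁ − σ√T = 2.471431 − 0.356972 = 2.114459
N(d₁) = 0.993271,  N(d₂) = 0.982762,  e^(−rT) = 0.881671
E₀ = V₀·N(d₁) − D·e^(−rT)·N(d₂)
   = 88.7844·0.993271 − 44.4174·0.881671·0.982762 = 49.700552
B₀ = V₀ − E₀ = 88.7844 − 49.700552 = 39.083848
spread = −(1/T)·ln(B₀/D) − r = −(1/5.7244)·ln(39.083848/44.4174) − 0.0220 = 0.00034679
in basis points: 0.00034679 × 10⁴ = 3.4679 bp

spread=3.4679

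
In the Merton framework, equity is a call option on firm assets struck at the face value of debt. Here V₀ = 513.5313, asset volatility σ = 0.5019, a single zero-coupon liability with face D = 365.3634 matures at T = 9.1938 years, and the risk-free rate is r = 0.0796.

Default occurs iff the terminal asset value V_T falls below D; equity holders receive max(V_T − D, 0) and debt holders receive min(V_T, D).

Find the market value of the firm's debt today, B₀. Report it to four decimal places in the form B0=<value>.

B0=120.5904

d₁ = [ln(V₀/D) + (r + σ²/2)T] / (σ√T)
   = [ln(513.5313/365.3634) + (0.0796 + 0.5·0.5019²)·9.1938] / (0.5019·√9.1938)
   = [0.340419 + 1.889802] / 1.521825 = 1.465491
d₂ = d₁ − σ√T = 1.465491 − 1.521825 = -0.056334
N(d₁) = 0.928606,  N(d₂) = 0.477538,  e^(−rT) = 0.481030
E₀ = V₀·N(d₁) − D·e^(−rT)·N(d₂)
   = 513.5313·0.928606 − 365.3634·0.481030·0.477538 = 392.940933
B₀ = V₀ − E₀ = 513.5313 − 392.940933 = 120.590367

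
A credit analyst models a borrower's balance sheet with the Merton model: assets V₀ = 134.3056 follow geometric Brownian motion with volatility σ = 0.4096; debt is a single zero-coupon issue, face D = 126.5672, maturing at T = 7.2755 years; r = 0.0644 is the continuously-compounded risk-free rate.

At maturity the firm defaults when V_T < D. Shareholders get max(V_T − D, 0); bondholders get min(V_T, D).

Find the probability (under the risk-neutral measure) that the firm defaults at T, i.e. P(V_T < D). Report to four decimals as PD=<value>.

PD=0.5297

d₁ = [ln(V₀/D) + (r + σ²/2)T] / (σ√T)
   = [ln(134.3056/126.5672) + (0.0644 + 0.5·0.4096²)·7.2755] / (0.4096·√7.2755)
   = [0.059344 + 1.078855] / 1.104820 = 1.030213
d₂ = d₁ − σ√T = 1.030213 − 1.104820 = -0.074606
risk-neutral PD = N(−d₂) = N(0.074606) = 0.529736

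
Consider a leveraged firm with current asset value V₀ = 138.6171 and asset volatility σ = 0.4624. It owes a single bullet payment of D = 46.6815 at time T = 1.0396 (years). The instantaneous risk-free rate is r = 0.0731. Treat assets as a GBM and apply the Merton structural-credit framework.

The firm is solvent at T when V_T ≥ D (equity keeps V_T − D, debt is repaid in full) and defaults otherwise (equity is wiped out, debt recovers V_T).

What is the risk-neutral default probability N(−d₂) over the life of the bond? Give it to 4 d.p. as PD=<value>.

PD=0.0127

d₁ = [ln(V₀/D) + (r + σ²/2)T] / (σ√T)
   = [ln(138.6171/46.6815) + (0.0731 + 0.5·0.4624²)·1.0396] / (0.4624·√1.0396)
   = [1.088368 + 0.187135] / 0.471467 = 2.705393
d₂ = d₁ − σ√T = 2.705393 − 0.471467 = 2.233927
risk-neutral PD = N(−d₂) = N(-2.233927) = 0.012744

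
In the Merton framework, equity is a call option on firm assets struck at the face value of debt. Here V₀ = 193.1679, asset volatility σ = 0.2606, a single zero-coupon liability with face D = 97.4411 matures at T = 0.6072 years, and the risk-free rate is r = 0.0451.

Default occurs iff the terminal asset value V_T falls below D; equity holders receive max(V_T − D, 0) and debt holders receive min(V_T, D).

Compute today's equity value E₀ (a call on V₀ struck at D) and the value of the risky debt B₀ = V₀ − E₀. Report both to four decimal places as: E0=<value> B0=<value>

d₁ = [ln(V₀/D) + (r + σ²/2)T] / (σ√T)
   = [ln(193.1679/97.4411) + (0.0451 + 0.5·0.2606²)·0.6072] / (0.2606·√0.6072)
   = [0.684312 + 0.048003] / 0.203067 = 3.606263
d₂ = d₁ − σ√T = 3.606263 − 0.203067 = 3.403195
N(d₁) = 0.999845,  N(d₂) = 0.999667,  e^(−rT) = 0.972987
E₀ = V₀·N(d₁) − D·e^(−rT)·N(d₂)
   = 193.1679·0.999845 − 97.4411·0.972987·0.999667 = 98.360562
B₀ = V₀ − E₀ = 193.1679 − 98.360562 = 94.807338

E0=98.3606 B0=94.8073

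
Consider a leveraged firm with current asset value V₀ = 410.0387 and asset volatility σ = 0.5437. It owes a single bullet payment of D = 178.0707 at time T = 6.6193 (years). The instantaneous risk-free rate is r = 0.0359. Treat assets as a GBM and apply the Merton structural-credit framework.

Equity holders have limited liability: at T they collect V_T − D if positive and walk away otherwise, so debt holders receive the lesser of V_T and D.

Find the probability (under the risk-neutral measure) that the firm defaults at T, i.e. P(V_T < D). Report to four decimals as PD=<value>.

d₁ = [ln(V₀/D) + (r + σ²/2)T] / (σ√T)
   = [ln(410.0387/178.0707) + (0.0359 + 0.5·0.5437²)·6.6193] / (0.5437·√6.6193)
   = [0.834071 + 1.215997] / 1.398831 = 1.465558
d₂ = d₁ − σ√T = 1.465558 − 1.398831 = 0.066727
risk-neutral PD = N(−d₂) = N(-0.066727) = 0.473400

PD=0.4734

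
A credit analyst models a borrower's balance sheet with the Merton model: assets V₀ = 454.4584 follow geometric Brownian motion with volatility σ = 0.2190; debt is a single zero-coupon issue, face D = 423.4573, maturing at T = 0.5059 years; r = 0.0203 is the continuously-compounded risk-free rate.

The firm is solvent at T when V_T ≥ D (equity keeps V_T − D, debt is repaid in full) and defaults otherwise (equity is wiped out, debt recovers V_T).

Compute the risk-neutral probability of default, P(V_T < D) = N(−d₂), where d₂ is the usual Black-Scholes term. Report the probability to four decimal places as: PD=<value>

d₁ = [ln(V₀/D) + (r + σ²/2)T] / (σ√T)
   = [ln(454.4584/423.4573) + (0.0203 + 0.5·0.2190²)·0.5059] / (0.2190·√0.5059)
   = [0.070654 + 0.022402] / 0.155767 = 0.597399
d₂ = d₁ − σ√T = 0.597399 − 0.155767 = 0.441631
risk-neutral PD = N(−d₂) = N(-0.441631) = 0.329378

PD=0.3294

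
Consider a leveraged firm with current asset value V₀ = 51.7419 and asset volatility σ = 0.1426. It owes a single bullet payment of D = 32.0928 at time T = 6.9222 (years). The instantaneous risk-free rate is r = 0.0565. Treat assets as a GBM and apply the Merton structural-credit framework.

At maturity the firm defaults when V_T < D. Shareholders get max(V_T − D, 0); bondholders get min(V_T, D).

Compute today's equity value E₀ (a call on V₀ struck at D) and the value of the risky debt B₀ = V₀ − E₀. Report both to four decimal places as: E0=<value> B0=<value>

E0=30.0806 B0=21.6613

d₁ = [ln(V₀/D) + (r + σ²/2)T] / (σ√T)
   = [ln(51.7419/32.0928) + (0.0565 + 0.5·0.1426²)·6.9222] / (0.1426·√6.9222)
   = [0.477636 + 0.461485] / 0.375182 = 2.503110
d₂ = d₁ − σ√T = 2.503110 − 0.375182 = 2.127929
N(d₁) = 0.993845,  N(d₂) = 0.983329,  e^(−rT) = 0.676310
E₀ = V₀·N(d₁) − D·e^(−rT)·N(d₂)
   = 51.7419·0.993845 − 32.0928·0.676310·0.983329 = 30.080590
B₀ = V₀ − E₀ = 51.7419 − 30.080590 = 21.661310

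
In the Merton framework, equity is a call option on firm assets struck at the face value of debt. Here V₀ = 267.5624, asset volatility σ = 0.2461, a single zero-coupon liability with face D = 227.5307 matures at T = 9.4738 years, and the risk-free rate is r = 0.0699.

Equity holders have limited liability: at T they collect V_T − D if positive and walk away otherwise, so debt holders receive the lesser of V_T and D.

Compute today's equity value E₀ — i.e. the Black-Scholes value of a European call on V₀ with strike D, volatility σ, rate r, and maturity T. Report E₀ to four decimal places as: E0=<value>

d₁ = [ln(V₀/D) + (r + σ²/2)T] / (σ√T)
   = [ln(267.5624/227.5307) + (0.0699 + 0.5·0.2461²)·9.4738] / (0.2461·√9.4738)
   = [0.162068 + 0.949110] / 0.757484 = 1.466931
d₂ = d₁ − σ√T = 1.466931 − 0.757484 = 0.709447
N(d₁) = 0.928803,  N(d₂) = 0.760976,  e^(−rT) = 0.515706
E₀ = V₀·N(d₁) − D·e^(−rT)·N(d₂)
   = 267.5624·0.928803 − 227.5307·0.515706·0.760976 = 159.220508

E0=159.2205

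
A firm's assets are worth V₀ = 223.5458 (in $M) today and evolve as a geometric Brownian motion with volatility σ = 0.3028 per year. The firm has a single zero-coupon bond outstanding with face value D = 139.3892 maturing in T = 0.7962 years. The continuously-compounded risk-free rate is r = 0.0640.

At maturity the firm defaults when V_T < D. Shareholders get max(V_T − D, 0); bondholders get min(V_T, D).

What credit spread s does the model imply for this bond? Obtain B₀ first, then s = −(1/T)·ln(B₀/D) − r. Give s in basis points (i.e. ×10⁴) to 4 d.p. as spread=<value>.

spread=44.0271

d₁ = [ln(V₀/D) + (r + σ²/2)T] / (σ√T)
   = [ln(223.5458/139.3892) + (0.0640 + 0.5·0.3028²)·0.7962] / (0.3028·√0.7962)
   = [0.472346 + 0.087458] / 0.270189 = 2.071901
d₂ = d₁ − σ√T = 2.071901 − 0.270189 = 1.801713
N(d₁) = 0.980863,  N(d₂) = 0.964205,  e^(−rT) = 0.950320
E₀ = V₀·N(d₁) − D·e^(−rT)·N(d₂)
   = 223.5458·0.980863 − 139.3892·0.950320·0.964205 = 91.545026
B₀ = V₀ − E₀ = 223.5458 − 91.545026 = 132.000774
spread = −(1/T)·ln(B₀/D) − r = −(1/0.7962)·ln(132.000774/139.3892) − 0.0640 = 0.00440271
in basis points: 0.00440271 × 10⁴ = 44.0271 bp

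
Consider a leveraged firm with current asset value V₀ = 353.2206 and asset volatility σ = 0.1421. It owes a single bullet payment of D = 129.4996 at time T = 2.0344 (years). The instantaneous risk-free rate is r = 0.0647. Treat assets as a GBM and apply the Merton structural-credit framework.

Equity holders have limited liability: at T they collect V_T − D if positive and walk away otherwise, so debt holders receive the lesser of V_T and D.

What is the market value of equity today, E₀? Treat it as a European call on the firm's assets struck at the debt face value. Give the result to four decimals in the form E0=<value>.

d₁ = [ln(V₀/D) + (r + σ²/2)T] / (σ√T)
   = [ln(353.2206/129.4996) + (0.0647 + 0.5·0.1421²)·2.0344] / (0.1421·√2.0344)
   = [1.003415 + 0.152165] / 0.202681 = 5.701484
d₂ = d₁ − σ√T = 5.701484 − 0.202681 = 5.498803
N(d₁) = 1.000000,  N(d₂) = 1.000000,  e^(−rT) = 0.876669
E₀ = V₀·N(d₁) − D·e^(−rT)·N(d₂)
   = 353.2206·1.000000 − 129.4996·0.876669·1.000000 = 239.692304

E0=239.6923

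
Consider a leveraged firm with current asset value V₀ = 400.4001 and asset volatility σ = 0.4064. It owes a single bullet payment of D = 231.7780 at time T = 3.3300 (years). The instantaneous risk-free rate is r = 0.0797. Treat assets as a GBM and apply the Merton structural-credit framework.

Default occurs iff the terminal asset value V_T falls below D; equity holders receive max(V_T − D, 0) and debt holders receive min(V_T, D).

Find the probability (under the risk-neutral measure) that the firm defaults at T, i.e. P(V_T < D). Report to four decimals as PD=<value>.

d₁ = [ln(V₀/D) + (r + σ²/2)T] / (σ√T)
   = [ln(400.4001/231.7780) + (0.0797 + 0.5·0.4064²)·3.3300] / (0.4064·√3.3300)
   = [0.546684 + 0.540394] / 0.741610 = 1.465835
d₂ = d₁ − σ√T = 1.465835 − 0.741610 = 0.724224
risk-neutral PD = N(−d₂) = N(-0.724224) = 0.234464

PD=0.2345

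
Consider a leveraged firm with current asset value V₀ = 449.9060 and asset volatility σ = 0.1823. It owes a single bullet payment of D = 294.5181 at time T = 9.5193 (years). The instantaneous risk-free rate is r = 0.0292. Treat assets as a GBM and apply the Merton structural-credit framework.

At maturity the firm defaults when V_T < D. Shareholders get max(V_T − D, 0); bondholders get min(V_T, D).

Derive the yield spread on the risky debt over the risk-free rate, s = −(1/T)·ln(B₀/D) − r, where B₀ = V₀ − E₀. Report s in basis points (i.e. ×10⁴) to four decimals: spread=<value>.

d₁ = [ln(V₀/D) + (r + σ²/2)T] / (σ√T)
   = [ln(449.9060/294.5181) + (0.0292 + 0.5·0.1823²)·9.5193] / (0.1823·√9.5193)
   = [0.423698 + 0.436142] / 0.562457 = 1.528723
d₂ = d₁ − σ√T = 1.528723 − 0.562457 = 0.966266
N(d₁) = 0.936833,  N(d₂) = 0.833044,  e^(−rT) = 0.757324
E₀ = V₀·N(d₁) − D·e^(−rT)·N(d₂)
   = 449.9060·0.936833 − 294.5181·0.757324·0.833044 = 235.679949
B₀ = V₀ − E₀ = 449.9060 − 235.679949 = 214.226051
spread = −(1/T)·ln(B₀/D) − r = −(1/9.5193)·ln(214.226051/294.5181) − 0.0292 = 0.00423825
in basis points: 0.00423825 × 10⁴ = 42.3825 bp

spread=42.3825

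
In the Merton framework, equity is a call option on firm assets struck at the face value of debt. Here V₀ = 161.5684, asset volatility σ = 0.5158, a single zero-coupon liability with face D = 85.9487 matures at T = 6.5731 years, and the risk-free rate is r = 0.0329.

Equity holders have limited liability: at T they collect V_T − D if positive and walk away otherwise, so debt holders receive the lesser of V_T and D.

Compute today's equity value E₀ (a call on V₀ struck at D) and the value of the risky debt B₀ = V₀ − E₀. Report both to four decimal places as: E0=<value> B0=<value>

E0=111.9304 B0=49.6380

d₁ = [ln(V₀/D) + (r + σ²/2)T] / (σ√T)
   = [ln(161.5684/85.9487) + (0.0329 + 0.5·0.5158²)·6.5731] / (0.5158·√6.5731)
   = [0.631178 + 1.090640] / 1.322411 = 1.302030
d₂ = d₁ − σ√T = 1.302030 − 1.322411 = -0.020381
N(d₁) = 0.903547,  N(d₂) = 0.491870,  e^(−rT) = 0.805530
E₀ = V₀·N(d₁) − D·e^(−rT)·N(d₂)
   = 161.5684·0.903547 − 85.9487·0.805530·0.491870 = 111.930404
B₀ = V₀ − E₀ = 161.5684 − 111.930404 = 49.637996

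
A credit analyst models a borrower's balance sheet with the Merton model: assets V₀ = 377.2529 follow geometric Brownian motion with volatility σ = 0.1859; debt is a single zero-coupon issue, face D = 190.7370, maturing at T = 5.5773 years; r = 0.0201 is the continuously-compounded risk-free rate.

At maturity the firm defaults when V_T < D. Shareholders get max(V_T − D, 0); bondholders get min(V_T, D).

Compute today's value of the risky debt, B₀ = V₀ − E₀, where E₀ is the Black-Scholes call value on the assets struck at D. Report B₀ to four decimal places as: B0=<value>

d₁ = [ln(V₀/D) + (r + σ²/2)T] / (σ√T)
   = [ln(377.2529/190.7370) + (0.0201 + 0.5·0.1859²)·5.5773] / (0.1859·√5.5773)
   = [0.682020 + 0.208476] / 0.439027 = 2.028340
d₂ = d₁ − σ√T = 2.028340 − 0.439027 = 1.589313
N(d₁) = 0.978737,  N(d₂) = 0.944005,  e^(−rT) = 0.893952
E₀ = V₀·N(d₁) − D·e^(−rT)·N(d₂)
   = 377.2529·0.978737 − 190.7370·0.893952·0.944005 = 208.269491
B₀ = V₀ − E₀ = 377.2529 − 208.269491 = 168.983409

B0=168.9834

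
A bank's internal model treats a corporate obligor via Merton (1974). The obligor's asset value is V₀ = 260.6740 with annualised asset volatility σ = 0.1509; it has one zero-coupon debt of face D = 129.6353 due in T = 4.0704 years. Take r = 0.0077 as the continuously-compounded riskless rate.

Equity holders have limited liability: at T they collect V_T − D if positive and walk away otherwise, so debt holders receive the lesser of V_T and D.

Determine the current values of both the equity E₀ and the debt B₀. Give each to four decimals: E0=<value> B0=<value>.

E0=135.1883 B0=125.4857

d₁ = [ln(V₀/D) + (r + σ²/2)T] / (σ√T)
   = [ln(260.6740/129.6353) + (0.0077 + 0.5·0.1509²)·4.0704] / (0.1509·√4.0704)
   = [0.698545 + 0.077685] / 0.304444 = 2.549664
d₂ = d₁ − σ√T = 2.549664 − 0.304444 = 2.245220
N(d₁) = 0.994609,  N(d₂) = 0.987623,  e^(−rT) = 0.969144
E₀ = V₀·N(d₁) − D·e^(−rT)·N(d₂)
   = 260.6740·0.994609 − 129.6353·0.969144·0.987623 = 135.188336
B₀ = V₀ − E₀ = 260.6740 − 135.188336 = 125.485664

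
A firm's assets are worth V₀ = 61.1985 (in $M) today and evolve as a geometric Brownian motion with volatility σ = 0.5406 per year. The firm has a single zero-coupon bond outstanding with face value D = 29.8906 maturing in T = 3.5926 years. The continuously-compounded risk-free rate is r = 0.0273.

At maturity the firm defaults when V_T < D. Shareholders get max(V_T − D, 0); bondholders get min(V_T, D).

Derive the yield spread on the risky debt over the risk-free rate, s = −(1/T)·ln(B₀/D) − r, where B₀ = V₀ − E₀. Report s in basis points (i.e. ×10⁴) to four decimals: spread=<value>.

spread=528.4738

d₁ = [ln(V₀/D) + (r + σ²/2)T] / (σ√T)
   = [ln(61.1985/29.8906) + (0.0273 + 0.5·0.5406²)·3.5926] / (0.5406·√3.5926)
   = [0.716579 + 0.623044] / 1.024662 = 1.307380
d₂ = d₁ − σ√T = 1.307380 − 1.024662 = 0.282719
N(d₁) = 0.904458,  N(d₂) = 0.611304,  e^(−rT) = 0.906578
E₀ = V₀·N(d₁) − D·e^(−rT)·N(d₂)
   = 61.1985·0.904458 − 29.8906·0.906578·0.611304 = 38.786275
B₀ = V₀ − E₀ = 61.1985 − 38.786275 = 22.412225
spread = −(1/T)·ln(B₀/D) − r = −(1/3.5926)·ln(22.412225/29.8906) − 0.0273 = 0.05284738
in basis points: 0.05284738 × 10⁴ = 528.4738 bp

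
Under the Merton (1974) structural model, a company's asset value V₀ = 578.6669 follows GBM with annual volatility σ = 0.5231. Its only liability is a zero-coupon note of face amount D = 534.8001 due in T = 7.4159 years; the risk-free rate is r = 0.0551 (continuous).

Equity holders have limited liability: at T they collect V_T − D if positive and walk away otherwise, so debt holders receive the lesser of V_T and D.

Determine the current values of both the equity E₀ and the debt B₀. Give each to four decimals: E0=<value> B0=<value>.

E0=367.8666 B0=210.8003

d₁ = [ln(V₀/D) + (r + σ²/2)T] / (σ√T)
   = [ln(578.6669/534.8001) + (0.0551 + 0.5·0.5231²)·7.4159] / (0.5231·√7.4159)
   = [0.078834 + 1.423236] / 1.424514 = 1.054444
d₂ = d₁ − σ√T = 1.054444 − 1.424514 = -0.370070
N(d₁) = 0.854160,  N(d₂) = 0.355665,  e^(−rT) = 0.664569
E₀ = V₀·N(d₁) − D·e^(−rT)·N(d₂)
   = 578.6669·0.854160 − 534.8001·0.664569·0.355665 = 367.866605
B₀ = V₀ − E₀ = 578.6669 − 367.866605 = 210.800295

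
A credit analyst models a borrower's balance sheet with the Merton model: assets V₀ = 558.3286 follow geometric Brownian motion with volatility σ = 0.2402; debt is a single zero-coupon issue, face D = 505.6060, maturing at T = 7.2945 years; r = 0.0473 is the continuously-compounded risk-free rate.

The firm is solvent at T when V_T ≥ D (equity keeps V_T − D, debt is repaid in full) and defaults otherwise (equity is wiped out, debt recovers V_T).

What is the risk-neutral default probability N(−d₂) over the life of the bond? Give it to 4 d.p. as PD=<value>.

PD=0.3593

d₁ = [ln(V₀/D) + (r + σ²/2)T] / (σ√T)
   = [ln(558.3286/505.6060) + (0.0473 + 0.5·0.2402²)·7.2945] / (0.2402·√7.2945)
   = [0.099190 + 0.555462] / 0.648740 = 1.009112
d₂ = d₁ − σ√T = 1.009112 − 0.648740 = 0.360372
risk-neutral PD = N(−d₂) = N(-0.360372) = 0.359284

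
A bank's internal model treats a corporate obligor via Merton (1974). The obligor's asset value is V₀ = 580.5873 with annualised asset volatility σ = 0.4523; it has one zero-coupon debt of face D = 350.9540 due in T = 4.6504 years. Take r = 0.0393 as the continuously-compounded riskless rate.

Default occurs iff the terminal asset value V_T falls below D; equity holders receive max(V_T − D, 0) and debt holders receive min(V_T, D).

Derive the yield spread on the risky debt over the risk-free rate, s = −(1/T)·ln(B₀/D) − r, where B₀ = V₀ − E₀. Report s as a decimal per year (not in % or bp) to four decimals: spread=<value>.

spread=0.0434

d₁ = [ln(V₀/D) + (r + σ²/2)T] / (σ√T)
   = [ln(580.5873/350.9540) + (0.0393 + 0.5·0.4523²)·4.6504] / (0.4523·√4.6504)
   = [0.503385 + 0.658439] / 0.975375 = 1.191156
d₂ = d₁ − σ√T = 1.191156 − 0.975375 = 0.215781
N(d₁) = 0.883204,  N(d₂) = 0.585421,  e^(−rT) = 0.832967
E₀ = V₀·N(d₁) − D·e^(−rT)·N(d₂)
   = 580.5873·0.883204 − 350.9540·0.832967·0.585421 = 341.638996
B₀ = V₀ − E₀ = 580.5873 − 341.638996 = 238.948304
spread = −(1/T)·ln(B₀/D) − r = −(1/4.6504)·ln(238.948304/350.9540) − 0.0393 = 0.04336126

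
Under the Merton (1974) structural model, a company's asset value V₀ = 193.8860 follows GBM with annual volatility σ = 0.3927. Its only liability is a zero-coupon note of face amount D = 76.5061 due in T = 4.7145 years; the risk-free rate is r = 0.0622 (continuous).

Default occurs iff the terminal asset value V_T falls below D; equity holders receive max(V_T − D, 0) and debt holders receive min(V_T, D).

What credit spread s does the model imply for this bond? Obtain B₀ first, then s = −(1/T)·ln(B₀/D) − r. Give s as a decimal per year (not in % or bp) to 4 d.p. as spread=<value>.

d₁ = [ln(V₀/D) + (r + σ²/2)T] / (σ√T)
   = [ln(193.8860/76.5061) + (0.0622 + 0.5·0.3927²)·4.7145] / (0.3927·√4.7145)
   = [0.929900 + 0.656761] / 0.852666 = 1.860825
d₂ = d₁ − σ√T = 1.860825 − 0.852666 = 1.008159
N(d₁) = 0.968616,  N(d₂) = 0.843311,  e^(−rT) = 0.745842
E₀ = V₀·N(d₁) − D·e^(−rT)·N(d₂)
   = 193.8860·0.968616 − 76.5061·0.745842·0.843311 = 139.680453
B₀ = V₀ − E₀ = 193.8860 − 139.680453 = 54.205547
spread = −(1/T)·ln(B₀/D) − r = −(1/4.7145)·ln(54.205547/76.5061) − 0.0622 = 0.01089094

spread=0.0109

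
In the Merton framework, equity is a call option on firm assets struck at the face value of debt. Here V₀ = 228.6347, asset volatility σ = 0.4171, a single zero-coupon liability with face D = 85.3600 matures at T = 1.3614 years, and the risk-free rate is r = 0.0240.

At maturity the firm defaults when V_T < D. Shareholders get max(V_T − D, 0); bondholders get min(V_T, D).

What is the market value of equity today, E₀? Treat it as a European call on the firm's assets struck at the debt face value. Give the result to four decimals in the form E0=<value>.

E0=146.4511

d₁ = [ln(V₀/D) + (r + σ²/2)T] / (σ√T)
   = [ln(228.6347/85.3600) + (0.0240 + 0.5·0.4171²)·1.3614] / (0.4171·√1.3614)
   = [0.985248 + 0.151097] / 0.486668 = 2.334947
d₂ = d₁ − σ√T = 2.334947 − 0.486668 = 1.848278
N(d₁) = 0.990227,  N(d₂) = 0.967719,  e^(−rT) = 0.967854
E₀ = V₀·N(d₁) − D·e^(−rT)·N(d₂)
   = 228.6347·0.990227 − 85.3600·0.967854·0.967719 = 146.451109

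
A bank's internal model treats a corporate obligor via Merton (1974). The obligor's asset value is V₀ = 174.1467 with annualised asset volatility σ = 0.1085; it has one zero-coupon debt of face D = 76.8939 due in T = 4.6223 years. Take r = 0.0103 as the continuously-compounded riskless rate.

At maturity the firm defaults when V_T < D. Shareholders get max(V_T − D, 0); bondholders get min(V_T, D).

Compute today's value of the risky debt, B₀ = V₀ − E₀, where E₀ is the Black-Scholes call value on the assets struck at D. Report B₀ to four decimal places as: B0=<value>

d₁ = [ln(V₀/D) + (r + σ²/2)T] / (σ√T)
   = [ln(174.1467/76.8939) + (0.0103 + 0.5·0.1085²)·4.6223] / (0.1085·√4.6223)
   = [0.817471 + 0.074817] / 0.233270 = 3.825133
d₂ = d₁ − σ√T = 3.825133 − 0.233270 = 3.591863
N(d₁) = 0.999935,  N(d₂) = 0.999836,  e^(−rT) = 0.953506
E₀ = V₀·N(d₁) − D·e^(−rT)·N(d₂)
   = 174.1467·0.999935 − 76.8939·0.953506·0.999836 = 100.828570
B₀ = V₀ − E₀ = 174.1467 − 100.828570 = 73.318130

B0=73.3181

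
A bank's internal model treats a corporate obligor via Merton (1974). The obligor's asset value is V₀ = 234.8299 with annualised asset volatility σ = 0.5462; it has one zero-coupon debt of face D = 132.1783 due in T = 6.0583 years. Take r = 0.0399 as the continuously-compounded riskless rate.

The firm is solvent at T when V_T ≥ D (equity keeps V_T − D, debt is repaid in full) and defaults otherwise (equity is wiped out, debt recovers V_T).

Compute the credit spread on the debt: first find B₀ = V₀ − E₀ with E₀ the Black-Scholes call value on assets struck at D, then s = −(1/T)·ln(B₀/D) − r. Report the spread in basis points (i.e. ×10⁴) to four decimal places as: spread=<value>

spread=585.9425

d₁ = [ln(V₀/D) + (r + σ²/2)T] / (σ√T)
   = [ln(234.8299/132.1783) + (0.0399 + 0.5·0.5462²)·6.0583] / (0.5462·√6.0583)
   = [0.574710 + 1.145426] / 1.344396 = 1.279486
d₂ = d₁ − σ√T = 1.279486 − 1.344396 = -0.064909
N(d₁) = 0.899637,  N(d₂) = 0.474123,  e^(−rT) = 0.785271
E₀ = V₀·N(d₁) − D·e^(−rT)·N(d₂)
   = 234.8299·0.899637 − 132.1783·0.785271·0.474123 = 162.049691
B₀ = V₀ − E₀ = 234.8299 − 162.049691 = 72.780209
spread = −(1/T)·ln(B₀/D) − r = −(1/6.0583)·ln(72.780209/132.1783) − 0.0399 = 0.05859425
in basis points: 0.05859425 × 10⁴ = 585.9425 bp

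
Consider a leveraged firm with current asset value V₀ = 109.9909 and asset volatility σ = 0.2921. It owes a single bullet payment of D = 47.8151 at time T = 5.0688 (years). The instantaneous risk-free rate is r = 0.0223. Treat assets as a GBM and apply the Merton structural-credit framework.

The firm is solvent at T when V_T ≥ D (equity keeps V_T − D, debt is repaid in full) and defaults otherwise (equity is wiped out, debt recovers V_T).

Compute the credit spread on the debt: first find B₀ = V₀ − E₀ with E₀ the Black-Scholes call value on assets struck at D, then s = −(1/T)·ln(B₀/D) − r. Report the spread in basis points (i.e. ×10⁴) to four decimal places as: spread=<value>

spread=68.6132

d₁ = [ln(V₀/D) + (r + σ²/2)T] / (σ√T)
   = [ln(109.9909/47.8151) + (0.0223 + 0.5·0.2921²)·5.0688] / (0.2921·√5.0688)
   = [0.833056 + 0.329275] / 0.657634 = 1.767445
d₂ = d₁ − σ√T = 1.767445 − 0.657634 = 1.109811
N(d₁) = 0.961423,  N(d₂) = 0.866460,  e^(−rT) = 0.893120
E₀ = V₀·N(d₁) − D·e^(−rT)·N(d₂)
   = 109.9909·0.961423 − 47.8151·0.893120·0.866460 = 68.745954
B₀ = V₀ − E₀ = 109.9909 − 68.745954 = 41.244946
spread = −(1/T)·ln(B₀/D) − r = −(1/5.0688)·ln(41.244946/47.8151) − 0.0223 = 0.00686132
in basis points: 0.00686132 × 10⁴ = 68.6132 bp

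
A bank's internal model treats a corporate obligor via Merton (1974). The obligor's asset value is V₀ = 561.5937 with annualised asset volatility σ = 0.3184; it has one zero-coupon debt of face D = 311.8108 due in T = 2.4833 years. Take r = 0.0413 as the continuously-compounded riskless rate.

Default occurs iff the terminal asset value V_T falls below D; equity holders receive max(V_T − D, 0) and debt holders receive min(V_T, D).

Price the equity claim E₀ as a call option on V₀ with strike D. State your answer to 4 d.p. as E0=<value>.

d₁ = [ln(V₀/D) + (r + σ²/2)T] / (σ√T)
   = [ln(561.5937/311.8108) + (0.0413 + 0.5·0.3184²)·2.4833] / (0.3184·√2.4833)
   = [0.588382 + 0.228437] / 0.501750 = 1.627939
d₂ = d₁ − σ√T = 1.627939 − 0.501750 = 1.126189
N(d₁) = 0.948231,  N(d₂) = 0.869957,  e^(−rT) = 0.902524
E₀ = V₀·N(d₁) − D·e^(−rT)·N(d₂)
   = 561.5937·0.948231 − 311.8108·0.902524·0.869957 = 287.700176

E0=287.7002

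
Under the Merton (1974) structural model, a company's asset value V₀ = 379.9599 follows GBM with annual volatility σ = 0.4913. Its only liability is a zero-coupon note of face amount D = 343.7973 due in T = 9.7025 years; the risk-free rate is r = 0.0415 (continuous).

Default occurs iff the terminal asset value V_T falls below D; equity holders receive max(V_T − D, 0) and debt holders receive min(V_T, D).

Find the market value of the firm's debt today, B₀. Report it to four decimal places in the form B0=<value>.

d₁ = [ln(V₀/D) + (r + σ²/2)T] / (σ√T)
   = [ln(379.9599/343.7973) + (0.0415 + 0.5·0.4913²)·9.7025] / (0.4913·√9.7025)
   = [0.100013 + 1.573628] / 1.530342 = 1.093638
d₂ = d₁ − σ√T = 1.093638 − 1.530342 = -0.436704
N(d₁) = 0.862943,  N(d₂) = 0.331163,  e^(−rT) = 0.668544
E₀ = V₀·N(d₁) − D·e^(−rT)·N(d₂)
   = 379.9599·0.862943 − 343.7973·0.668544·0.331163 = 251.768151
B₀ = V₀ − E₀ = 379.9599 − 251.768151 = 128.191749

B0=128.1917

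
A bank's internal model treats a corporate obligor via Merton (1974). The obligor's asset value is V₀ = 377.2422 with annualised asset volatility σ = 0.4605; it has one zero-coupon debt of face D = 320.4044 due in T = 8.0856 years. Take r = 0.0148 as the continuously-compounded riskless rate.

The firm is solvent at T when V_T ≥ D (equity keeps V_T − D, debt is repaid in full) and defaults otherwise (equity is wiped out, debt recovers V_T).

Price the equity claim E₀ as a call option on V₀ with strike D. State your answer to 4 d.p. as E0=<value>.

d₁ = [ln(V₀/D) + (r + σ²/2)T] / (σ√T)
   = [ln(377.2422/320.4044) + (0.0148 + 0.5·0.4605²)·8.0856] / (0.4605·√8.0856)
   = [0.163303 + 0.976984] / 1.309440 = 0.870820
d₂ = d₁ − σ√T = 0.870820 − 1.309440 = -0.438620
N(d₁) = 0.808074,  N(d₂) = 0.330468,  e^(−rT) = 0.887216
E₀ = V₀·N(d₁) − D·e^(−rT)·N(d₂)
   = 377.2422·0.808074 − 320.4044·0.887216·0.330468 = 210.898009

E0=210.8980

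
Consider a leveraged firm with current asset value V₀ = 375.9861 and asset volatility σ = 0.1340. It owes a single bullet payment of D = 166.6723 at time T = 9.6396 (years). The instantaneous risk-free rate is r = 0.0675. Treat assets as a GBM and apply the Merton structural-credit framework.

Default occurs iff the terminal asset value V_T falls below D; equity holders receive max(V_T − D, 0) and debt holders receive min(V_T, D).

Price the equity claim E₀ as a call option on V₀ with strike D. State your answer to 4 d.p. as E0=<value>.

d₁ = [ln(V₀/D) + (r + σ²/2)T] / (σ√T)
   = [ln(375.9861/166.6723) + (0.0675 + 0.5·0.1340²)·9.6396] / (0.1340·√9.6396)
   = [0.813523 + 0.737217] / 0.416039 = 3.727388
d₂ = d₁ − σ√T = 3.727388 − 0.416039 = 3.311349
N(d₁) = 0.999903,  N(d₂) = 0.999536,  e^(−rT) = 0.521695
E₀ = V₀·N(d₁) − D·e^(−rT)·N(d₂)
   = 375.9861·0.999903 − 166.6723·0.521695·0.999536 = 289.038063

E0=289.0381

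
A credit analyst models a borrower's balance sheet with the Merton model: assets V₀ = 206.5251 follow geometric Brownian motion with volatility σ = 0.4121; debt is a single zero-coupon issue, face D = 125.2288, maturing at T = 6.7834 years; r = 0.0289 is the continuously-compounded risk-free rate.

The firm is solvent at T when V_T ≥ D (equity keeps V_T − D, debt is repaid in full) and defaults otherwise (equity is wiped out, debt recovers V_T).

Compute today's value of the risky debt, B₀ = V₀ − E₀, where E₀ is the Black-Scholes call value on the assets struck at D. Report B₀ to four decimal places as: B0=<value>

d₁ = [ln(V₀/D) + (r + σ²/2)T] / (σ√T)
   = [ln(206.5251/125.2288) + (0.0289 + 0.5·0.4121²)·6.7834] / (0.4121·√6.7834)
   = [0.500279 + 0.772040] / 1.073313 = 1.185414
d₂ = d₁ − σ√T = 1.185414 − 1.073313 = 0.112101
N(d₁) = 0.882073,  N(d₂) = 0.544628,  e^(−rT) = 0.821979
E₀ = V₀·N(d₁) − D·e^(−rT)·N(d₂)
   = 206.5251·0.882073 − 125.2288·0.821979·0.544628 = 126.108660
B₀ = V₀ − E₀ = 206.5251 − 126.108660 = 80.416440

B0=80.4164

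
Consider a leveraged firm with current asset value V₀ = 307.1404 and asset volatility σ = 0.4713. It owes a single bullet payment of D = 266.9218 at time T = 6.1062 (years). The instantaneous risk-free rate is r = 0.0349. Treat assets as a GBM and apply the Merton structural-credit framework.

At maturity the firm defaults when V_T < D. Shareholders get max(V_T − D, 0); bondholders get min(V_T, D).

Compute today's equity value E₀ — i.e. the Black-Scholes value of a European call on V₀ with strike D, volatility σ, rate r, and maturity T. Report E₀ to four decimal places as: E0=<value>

d₁ = [ln(V₀/D) + (r + σ²/2)T] / (σ√T)
   = [ln(307.1404/266.9218) + (0.0349 + 0.5·0.4713²)·6.1062] / (0.4713·√6.1062)
   = [0.140349 + 0.891272] / 1.164617 = 0.885804
d₂ = d₁ − σ√T = 0.885804 − 1.164617 = -0.278813
N(d₁) = 0.812138,  N(d₂) = 0.390194,  e^(−rT) = 0.808070
E₀ = V₀·N(d₁) − D·e^(−rT)·N(d₂)
   = 307.1404·0.812138 − 266.9218·0.808070·0.390194 = 165.278899

E0=165.2789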